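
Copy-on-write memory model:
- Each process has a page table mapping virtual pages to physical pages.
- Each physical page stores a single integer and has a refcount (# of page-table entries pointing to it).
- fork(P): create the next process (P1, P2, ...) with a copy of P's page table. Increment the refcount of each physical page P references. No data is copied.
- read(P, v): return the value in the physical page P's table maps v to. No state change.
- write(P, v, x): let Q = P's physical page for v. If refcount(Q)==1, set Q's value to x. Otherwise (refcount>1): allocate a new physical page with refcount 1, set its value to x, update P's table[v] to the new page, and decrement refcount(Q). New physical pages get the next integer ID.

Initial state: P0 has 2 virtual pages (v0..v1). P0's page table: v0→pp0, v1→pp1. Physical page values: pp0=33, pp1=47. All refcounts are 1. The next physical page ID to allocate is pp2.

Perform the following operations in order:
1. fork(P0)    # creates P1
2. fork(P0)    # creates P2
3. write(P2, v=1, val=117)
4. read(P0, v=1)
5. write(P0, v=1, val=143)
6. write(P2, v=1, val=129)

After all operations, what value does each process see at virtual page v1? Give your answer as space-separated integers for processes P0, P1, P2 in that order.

Answer: 143 47 129

Derivation:
Op 1: fork(P0) -> P1. 2 ppages; refcounts: pp0:2 pp1:2
Op 2: fork(P0) -> P2. 2 ppages; refcounts: pp0:3 pp1:3
Op 3: write(P2, v1, 117). refcount(pp1)=3>1 -> COPY to pp2. 3 ppages; refcounts: pp0:3 pp1:2 pp2:1
Op 4: read(P0, v1) -> 47. No state change.
Op 5: write(P0, v1, 143). refcount(pp1)=2>1 -> COPY to pp3. 4 ppages; refcounts: pp0:3 pp1:1 pp2:1 pp3:1
Op 6: write(P2, v1, 129). refcount(pp2)=1 -> write in place. 4 ppages; refcounts: pp0:3 pp1:1 pp2:1 pp3:1
P0: v1 -> pp3 = 143
P1: v1 -> pp1 = 47
P2: v1 -> pp2 = 129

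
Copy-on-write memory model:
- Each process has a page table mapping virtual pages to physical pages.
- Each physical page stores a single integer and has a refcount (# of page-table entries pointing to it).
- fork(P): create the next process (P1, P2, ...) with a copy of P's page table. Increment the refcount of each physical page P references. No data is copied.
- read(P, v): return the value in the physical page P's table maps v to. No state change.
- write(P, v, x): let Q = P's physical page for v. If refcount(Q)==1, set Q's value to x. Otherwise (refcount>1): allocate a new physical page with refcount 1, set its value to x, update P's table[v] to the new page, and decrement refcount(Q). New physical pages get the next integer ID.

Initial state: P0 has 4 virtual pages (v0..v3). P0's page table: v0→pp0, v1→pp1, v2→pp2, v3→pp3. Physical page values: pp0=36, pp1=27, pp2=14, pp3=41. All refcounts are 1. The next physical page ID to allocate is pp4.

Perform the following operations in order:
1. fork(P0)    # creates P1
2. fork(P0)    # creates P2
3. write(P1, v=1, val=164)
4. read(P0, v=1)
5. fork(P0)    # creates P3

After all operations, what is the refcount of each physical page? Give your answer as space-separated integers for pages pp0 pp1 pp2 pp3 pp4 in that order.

Op 1: fork(P0) -> P1. 4 ppages; refcounts: pp0:2 pp1:2 pp2:2 pp3:2
Op 2: fork(P0) -> P2. 4 ppages; refcounts: pp0:3 pp1:3 pp2:3 pp3:3
Op 3: write(P1, v1, 164). refcount(pp1)=3>1 -> COPY to pp4. 5 ppages; refcounts: pp0:3 pp1:2 pp2:3 pp3:3 pp4:1
Op 4: read(P0, v1) -> 27. No state change.
Op 5: fork(P0) -> P3. 5 ppages; refcounts: pp0:4 pp1:3 pp2:4 pp3:4 pp4:1

Answer: 4 3 4 4 1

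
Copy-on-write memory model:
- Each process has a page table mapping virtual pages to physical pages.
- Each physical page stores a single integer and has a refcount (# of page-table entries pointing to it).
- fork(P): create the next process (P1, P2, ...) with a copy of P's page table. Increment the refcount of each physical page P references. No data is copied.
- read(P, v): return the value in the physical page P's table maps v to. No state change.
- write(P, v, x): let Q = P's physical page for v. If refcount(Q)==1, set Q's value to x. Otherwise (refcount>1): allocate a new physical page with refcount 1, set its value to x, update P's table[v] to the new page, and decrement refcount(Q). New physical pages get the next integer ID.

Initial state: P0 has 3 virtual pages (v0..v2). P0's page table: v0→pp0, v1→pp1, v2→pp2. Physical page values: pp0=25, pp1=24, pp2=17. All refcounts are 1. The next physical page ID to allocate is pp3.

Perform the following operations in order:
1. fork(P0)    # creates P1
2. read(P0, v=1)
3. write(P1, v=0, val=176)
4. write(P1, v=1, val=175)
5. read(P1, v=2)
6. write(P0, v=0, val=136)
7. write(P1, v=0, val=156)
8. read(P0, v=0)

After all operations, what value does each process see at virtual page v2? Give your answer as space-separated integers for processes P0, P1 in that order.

Op 1: fork(P0) -> P1. 3 ppages; refcounts: pp0:2 pp1:2 pp2:2
Op 2: read(P0, v1) -> 24. No state change.
Op 3: write(P1, v0, 176). refcount(pp0)=2>1 -> COPY to pp3. 4 ppages; refcounts: pp0:1 pp1:2 pp2:2 pp3:1
Op 4: write(P1, v1, 175). refcount(pp1)=2>1 -> COPY to pp4. 5 ppages; refcounts: pp0:1 pp1:1 pp2:2 pp3:1 pp4:1
Op 5: read(P1, v2) -> 17. No state change.
Op 6: write(P0, v0, 136). refcount(pp0)=1 -> write in place. 5 ppages; refcounts: pp0:1 pp1:1 pp2:2 pp3:1 pp4:1
Op 7: write(P1, v0, 156). refcount(pp3)=1 -> write in place. 5 ppages; refcounts: pp0:1 pp1:1 pp2:2 pp3:1 pp4:1
Op 8: read(P0, v0) -> 136. No state change.
P0: v2 -> pp2 = 17
P1: v2 -> pp2 = 17

Answer: 17 17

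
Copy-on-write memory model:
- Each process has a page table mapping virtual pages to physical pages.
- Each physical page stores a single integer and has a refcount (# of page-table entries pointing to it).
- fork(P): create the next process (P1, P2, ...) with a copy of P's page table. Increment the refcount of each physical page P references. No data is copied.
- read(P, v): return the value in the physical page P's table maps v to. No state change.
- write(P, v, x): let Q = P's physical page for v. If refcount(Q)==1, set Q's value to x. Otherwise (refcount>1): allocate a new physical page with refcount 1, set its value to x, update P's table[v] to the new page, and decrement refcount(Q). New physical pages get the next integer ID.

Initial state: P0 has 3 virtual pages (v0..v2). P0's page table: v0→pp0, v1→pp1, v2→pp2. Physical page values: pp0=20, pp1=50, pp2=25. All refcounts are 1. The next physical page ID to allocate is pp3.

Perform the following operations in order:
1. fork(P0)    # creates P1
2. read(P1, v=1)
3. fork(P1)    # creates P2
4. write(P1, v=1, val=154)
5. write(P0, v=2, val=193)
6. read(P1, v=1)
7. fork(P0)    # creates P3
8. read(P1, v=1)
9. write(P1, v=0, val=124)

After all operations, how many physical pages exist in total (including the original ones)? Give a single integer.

Op 1: fork(P0) -> P1. 3 ppages; refcounts: pp0:2 pp1:2 pp2:2
Op 2: read(P1, v1) -> 50. No state change.
Op 3: fork(P1) -> P2. 3 ppages; refcounts: pp0:3 pp1:3 pp2:3
Op 4: write(P1, v1, 154). refcount(pp1)=3>1 -> COPY to pp3. 4 ppages; refcounts: pp0:3 pp1:2 pp2:3 pp3:1
Op 5: write(P0, v2, 193). refcount(pp2)=3>1 -> COPY to pp4. 5 ppages; refcounts: pp0:3 pp1:2 pp2:2 pp3:1 pp4:1
Op 6: read(P1, v1) -> 154. No state change.
Op 7: fork(P0) -> P3. 5 ppages; refcounts: pp0:4 pp1:3 pp2:2 pp3:1 pp4:2
Op 8: read(P1, v1) -> 154. No state change.
Op 9: write(P1, v0, 124). refcount(pp0)=4>1 -> COPY to pp5. 6 ppages; refcounts: pp0:3 pp1:3 pp2:2 pp3:1 pp4:2 pp5:1

Answer: 6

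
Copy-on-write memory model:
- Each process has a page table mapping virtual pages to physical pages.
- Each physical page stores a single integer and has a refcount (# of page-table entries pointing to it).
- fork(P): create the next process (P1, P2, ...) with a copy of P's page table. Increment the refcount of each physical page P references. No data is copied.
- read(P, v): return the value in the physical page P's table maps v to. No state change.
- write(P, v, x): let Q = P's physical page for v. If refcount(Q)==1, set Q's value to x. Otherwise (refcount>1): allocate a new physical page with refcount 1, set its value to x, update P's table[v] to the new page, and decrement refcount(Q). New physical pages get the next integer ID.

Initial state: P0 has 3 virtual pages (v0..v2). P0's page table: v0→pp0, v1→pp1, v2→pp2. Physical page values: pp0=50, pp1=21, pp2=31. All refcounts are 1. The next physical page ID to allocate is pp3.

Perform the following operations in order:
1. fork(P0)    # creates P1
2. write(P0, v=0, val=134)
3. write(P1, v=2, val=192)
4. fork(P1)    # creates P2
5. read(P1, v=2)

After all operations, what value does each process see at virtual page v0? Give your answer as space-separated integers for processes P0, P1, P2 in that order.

Op 1: fork(P0) -> P1. 3 ppages; refcounts: pp0:2 pp1:2 pp2:2
Op 2: write(P0, v0, 134). refcount(pp0)=2>1 -> COPY to pp3. 4 ppages; refcounts: pp0:1 pp1:2 pp2:2 pp3:1
Op 3: write(P1, v2, 192). refcount(pp2)=2>1 -> COPY to pp4. 5 ppages; refcounts: pp0:1 pp1:2 pp2:1 pp3:1 pp4:1
Op 4: fork(P1) -> P2. 5 ppages; refcounts: pp0:2 pp1:3 pp2:1 pp3:1 pp4:2
Op 5: read(P1, v2) -> 192. No state change.
P0: v0 -> pp3 = 134
P1: v0 -> pp0 = 50
P2: v0 -> pp0 = 50

Answer: 134 50 50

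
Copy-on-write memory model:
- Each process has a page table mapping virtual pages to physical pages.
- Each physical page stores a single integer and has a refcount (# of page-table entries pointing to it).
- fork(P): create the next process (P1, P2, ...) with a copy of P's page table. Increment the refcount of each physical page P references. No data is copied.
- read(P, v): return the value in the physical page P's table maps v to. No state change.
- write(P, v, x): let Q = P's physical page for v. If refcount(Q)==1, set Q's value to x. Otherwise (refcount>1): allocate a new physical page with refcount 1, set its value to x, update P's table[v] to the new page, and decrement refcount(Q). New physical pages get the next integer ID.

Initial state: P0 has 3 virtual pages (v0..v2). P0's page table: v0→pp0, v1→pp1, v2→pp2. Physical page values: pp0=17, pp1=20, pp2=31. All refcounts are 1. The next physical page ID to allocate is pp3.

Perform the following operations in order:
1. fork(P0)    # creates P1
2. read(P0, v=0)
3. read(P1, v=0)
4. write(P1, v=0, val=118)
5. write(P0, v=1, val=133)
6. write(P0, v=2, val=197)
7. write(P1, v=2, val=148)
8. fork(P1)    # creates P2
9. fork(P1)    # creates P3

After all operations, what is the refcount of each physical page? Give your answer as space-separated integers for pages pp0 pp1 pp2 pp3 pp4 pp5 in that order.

Op 1: fork(P0) -> P1. 3 ppages; refcounts: pp0:2 pp1:2 pp2:2
Op 2: read(P0, v0) -> 17. No state change.
Op 3: read(P1, v0) -> 17. No state change.
Op 4: write(P1, v0, 118). refcount(pp0)=2>1 -> COPY to pp3. 4 ppages; refcounts: pp0:1 pp1:2 pp2:2 pp3:1
Op 5: write(P0, v1, 133). refcount(pp1)=2>1 -> COPY to pp4. 5 ppages; refcounts: pp0:1 pp1:1 pp2:2 pp3:1 pp4:1
Op 6: write(P0, v2, 197). refcount(pp2)=2>1 -> COPY to pp5. 6 ppages; refcounts: pp0:1 pp1:1 pp2:1 pp3:1 pp4:1 pp5:1
Op 7: write(P1, v2, 148). refcount(pp2)=1 -> write in place. 6 ppages; refcounts: pp0:1 pp1:1 pp2:1 pp3:1 pp4:1 pp5:1
Op 8: fork(P1) -> P2. 6 ppages; refcounts: pp0:1 pp1:2 pp2:2 pp3:2 pp4:1 pp5:1
Op 9: fork(P1) -> P3. 6 ppages; refcounts: pp0:1 pp1:3 pp2:3 pp3:3 pp4:1 pp5:1

Answer: 1 3 3 3 1 1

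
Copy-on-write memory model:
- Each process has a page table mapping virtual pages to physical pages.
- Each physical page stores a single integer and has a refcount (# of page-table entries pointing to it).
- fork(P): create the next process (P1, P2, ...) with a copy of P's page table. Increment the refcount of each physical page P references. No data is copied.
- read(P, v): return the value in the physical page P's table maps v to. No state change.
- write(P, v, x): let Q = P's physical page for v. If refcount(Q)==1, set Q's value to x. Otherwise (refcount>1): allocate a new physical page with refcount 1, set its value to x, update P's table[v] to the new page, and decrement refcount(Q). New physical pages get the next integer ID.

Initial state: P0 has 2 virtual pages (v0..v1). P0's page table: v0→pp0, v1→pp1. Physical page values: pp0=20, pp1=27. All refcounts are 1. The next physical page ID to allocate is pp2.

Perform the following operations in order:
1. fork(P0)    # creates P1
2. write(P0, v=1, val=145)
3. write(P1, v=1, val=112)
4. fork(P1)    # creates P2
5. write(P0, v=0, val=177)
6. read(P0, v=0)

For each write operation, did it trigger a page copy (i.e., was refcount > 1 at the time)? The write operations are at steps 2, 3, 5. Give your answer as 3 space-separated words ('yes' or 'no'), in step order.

Op 1: fork(P0) -> P1. 2 ppages; refcounts: pp0:2 pp1:2
Op 2: write(P0, v1, 145). refcount(pp1)=2>1 -> COPY to pp2. 3 ppages; refcounts: pp0:2 pp1:1 pp2:1
Op 3: write(P1, v1, 112). refcount(pp1)=1 -> write in place. 3 ppages; refcounts: pp0:2 pp1:1 pp2:1
Op 4: fork(P1) -> P2. 3 ppages; refcounts: pp0:3 pp1:2 pp2:1
Op 5: write(P0, v0, 177). refcount(pp0)=3>1 -> COPY to pp3. 4 ppages; refcounts: pp0:2 pp1:2 pp2:1 pp3:1
Op 6: read(P0, v0) -> 177. No state change.

yes no yes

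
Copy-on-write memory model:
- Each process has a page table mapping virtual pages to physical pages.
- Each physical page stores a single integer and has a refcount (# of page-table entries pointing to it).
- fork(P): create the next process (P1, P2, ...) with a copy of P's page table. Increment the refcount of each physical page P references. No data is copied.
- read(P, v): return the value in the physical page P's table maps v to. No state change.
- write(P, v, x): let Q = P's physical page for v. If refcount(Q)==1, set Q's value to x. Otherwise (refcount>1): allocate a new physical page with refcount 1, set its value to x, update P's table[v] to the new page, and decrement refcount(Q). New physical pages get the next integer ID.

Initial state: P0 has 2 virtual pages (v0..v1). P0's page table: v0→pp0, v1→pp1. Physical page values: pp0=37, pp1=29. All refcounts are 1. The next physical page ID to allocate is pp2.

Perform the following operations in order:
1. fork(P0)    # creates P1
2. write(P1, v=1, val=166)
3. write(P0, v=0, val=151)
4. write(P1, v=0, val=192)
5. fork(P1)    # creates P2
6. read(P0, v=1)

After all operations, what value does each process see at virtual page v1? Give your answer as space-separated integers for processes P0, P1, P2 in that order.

Op 1: fork(P0) -> P1. 2 ppages; refcounts: pp0:2 pp1:2
Op 2: write(P1, v1, 166). refcount(pp1)=2>1 -> COPY to pp2. 3 ppages; refcounts: pp0:2 pp1:1 pp2:1
Op 3: write(P0, v0, 151). refcount(pp0)=2>1 -> COPY to pp3. 4 ppages; refcounts: pp0:1 pp1:1 pp2:1 pp3:1
Op 4: write(P1, v0, 192). refcount(pp0)=1 -> write in place. 4 ppages; refcounts: pp0:1 pp1:1 pp2:1 pp3:1
Op 5: fork(P1) -> P2. 4 ppages; refcounts: pp0:2 pp1:1 pp2:2 pp3:1
Op 6: read(P0, v1) -> 29. No state change.
P0: v1 -> pp1 = 29
P1: v1 -> pp2 = 166
P2: v1 -> pp2 = 166

Answer: 29 166 166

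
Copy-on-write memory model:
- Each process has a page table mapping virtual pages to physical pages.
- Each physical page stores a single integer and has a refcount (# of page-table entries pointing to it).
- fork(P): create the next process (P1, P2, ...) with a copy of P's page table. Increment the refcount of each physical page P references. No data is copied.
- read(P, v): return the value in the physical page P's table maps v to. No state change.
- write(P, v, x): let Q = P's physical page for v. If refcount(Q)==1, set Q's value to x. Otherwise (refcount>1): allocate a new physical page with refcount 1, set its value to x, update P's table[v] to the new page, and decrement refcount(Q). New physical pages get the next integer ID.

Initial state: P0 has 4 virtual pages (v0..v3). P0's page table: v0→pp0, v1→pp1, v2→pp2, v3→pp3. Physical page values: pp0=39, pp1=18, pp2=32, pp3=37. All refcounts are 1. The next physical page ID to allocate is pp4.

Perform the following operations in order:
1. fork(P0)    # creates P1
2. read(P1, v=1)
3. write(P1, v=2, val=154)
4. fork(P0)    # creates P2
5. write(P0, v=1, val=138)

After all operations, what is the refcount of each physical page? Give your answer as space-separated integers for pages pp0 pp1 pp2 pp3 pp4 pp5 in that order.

Answer: 3 2 2 3 1 1

Derivation:
Op 1: fork(P0) -> P1. 4 ppages; refcounts: pp0:2 pp1:2 pp2:2 pp3:2
Op 2: read(P1, v1) -> 18. No state change.
Op 3: write(P1, v2, 154). refcount(pp2)=2>1 -> COPY to pp4. 5 ppages; refcounts: pp0:2 pp1:2 pp2:1 pp3:2 pp4:1
Op 4: fork(P0) -> P2. 5 ppages; refcounts: pp0:3 pp1:3 pp2:2 pp3:3 pp4:1
Op 5: write(P0, v1, 138). refcount(pp1)=3>1 -> COPY to pp5. 6 ppages; refcounts: pp0:3 pp1:2 pp2:2 pp3:3 pp4:1 pp5:1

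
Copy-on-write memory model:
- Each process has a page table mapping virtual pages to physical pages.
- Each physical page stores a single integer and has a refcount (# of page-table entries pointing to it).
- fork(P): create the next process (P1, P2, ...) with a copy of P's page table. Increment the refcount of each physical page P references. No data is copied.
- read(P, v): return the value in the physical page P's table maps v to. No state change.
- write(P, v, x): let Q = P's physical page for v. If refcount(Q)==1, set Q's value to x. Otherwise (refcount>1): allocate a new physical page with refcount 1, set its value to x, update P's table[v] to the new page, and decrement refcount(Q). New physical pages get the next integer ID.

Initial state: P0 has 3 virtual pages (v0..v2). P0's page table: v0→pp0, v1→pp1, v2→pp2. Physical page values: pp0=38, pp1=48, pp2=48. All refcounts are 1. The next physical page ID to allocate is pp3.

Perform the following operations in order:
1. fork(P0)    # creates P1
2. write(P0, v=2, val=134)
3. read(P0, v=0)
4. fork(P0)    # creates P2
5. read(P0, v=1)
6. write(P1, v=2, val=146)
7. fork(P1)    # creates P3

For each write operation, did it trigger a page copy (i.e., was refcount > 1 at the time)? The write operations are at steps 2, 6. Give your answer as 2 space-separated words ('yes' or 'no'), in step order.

Op 1: fork(P0) -> P1. 3 ppages; refcounts: pp0:2 pp1:2 pp2:2
Op 2: write(P0, v2, 134). refcount(pp2)=2>1 -> COPY to pp3. 4 ppages; refcounts: pp0:2 pp1:2 pp2:1 pp3:1
Op 3: read(P0, v0) -> 38. No state change.
Op 4: fork(P0) -> P2. 4 ppages; refcounts: pp0:3 pp1:3 pp2:1 pp3:2
Op 5: read(P0, v1) -> 48. No state change.
Op 6: write(P1, v2, 146). refcount(pp2)=1 -> write in place. 4 ppages; refcounts: pp0:3 pp1:3 pp2:1 pp3:2
Op 7: fork(P1) -> P3. 4 ppages; refcounts: pp0:4 pp1:4 pp2:2 pp3:2

yes no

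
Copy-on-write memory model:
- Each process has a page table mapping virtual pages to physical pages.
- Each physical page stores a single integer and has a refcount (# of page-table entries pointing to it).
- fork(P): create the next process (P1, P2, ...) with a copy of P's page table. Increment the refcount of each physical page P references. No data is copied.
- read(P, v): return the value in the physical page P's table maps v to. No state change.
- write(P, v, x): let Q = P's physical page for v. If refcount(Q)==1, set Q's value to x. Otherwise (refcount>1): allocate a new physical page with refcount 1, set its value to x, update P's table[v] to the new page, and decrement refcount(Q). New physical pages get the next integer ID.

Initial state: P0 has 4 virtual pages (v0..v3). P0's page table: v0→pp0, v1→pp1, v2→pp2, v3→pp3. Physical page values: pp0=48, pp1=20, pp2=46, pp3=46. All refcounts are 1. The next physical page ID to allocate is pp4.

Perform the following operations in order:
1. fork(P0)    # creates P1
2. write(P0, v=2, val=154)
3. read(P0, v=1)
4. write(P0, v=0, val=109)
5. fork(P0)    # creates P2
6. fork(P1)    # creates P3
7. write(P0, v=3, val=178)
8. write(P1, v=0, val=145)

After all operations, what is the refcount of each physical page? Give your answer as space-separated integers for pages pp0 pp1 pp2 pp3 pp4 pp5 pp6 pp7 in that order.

Op 1: fork(P0) -> P1. 4 ppages; refcounts: pp0:2 pp1:2 pp2:2 pp3:2
Op 2: write(P0, v2, 154). refcount(pp2)=2>1 -> COPY to pp4. 5 ppages; refcounts: pp0:2 pp1:2 pp2:1 pp3:2 pp4:1
Op 3: read(P0, v1) -> 20. No state change.
Op 4: write(P0, v0, 109). refcount(pp0)=2>1 -> COPY to pp5. 6 ppages; refcounts: pp0:1 pp1:2 pp2:1 pp3:2 pp4:1 pp5:1
Op 5: fork(P0) -> P2. 6 ppages; refcounts: pp0:1 pp1:3 pp2:1 pp3:3 pp4:2 pp5:2
Op 6: fork(P1) -> P3. 6 ppages; refcounts: pp0:2 pp1:4 pp2:2 pp3:4 pp4:2 pp5:2
Op 7: write(P0, v3, 178). refcount(pp3)=4>1 -> COPY to pp6. 7 ppages; refcounts: pp0:2 pp1:4 pp2:2 pp3:3 pp4:2 pp5:2 pp6:1
Op 8: write(P1, v0, 145). refcount(pp0)=2>1 -> COPY to pp7. 8 ppages; refcounts: pp0:1 pp1:4 pp2:2 pp3:3 pp4:2 pp5:2 pp6:1 pp7:1

Answer: 1 4 2 3 2 2 1 1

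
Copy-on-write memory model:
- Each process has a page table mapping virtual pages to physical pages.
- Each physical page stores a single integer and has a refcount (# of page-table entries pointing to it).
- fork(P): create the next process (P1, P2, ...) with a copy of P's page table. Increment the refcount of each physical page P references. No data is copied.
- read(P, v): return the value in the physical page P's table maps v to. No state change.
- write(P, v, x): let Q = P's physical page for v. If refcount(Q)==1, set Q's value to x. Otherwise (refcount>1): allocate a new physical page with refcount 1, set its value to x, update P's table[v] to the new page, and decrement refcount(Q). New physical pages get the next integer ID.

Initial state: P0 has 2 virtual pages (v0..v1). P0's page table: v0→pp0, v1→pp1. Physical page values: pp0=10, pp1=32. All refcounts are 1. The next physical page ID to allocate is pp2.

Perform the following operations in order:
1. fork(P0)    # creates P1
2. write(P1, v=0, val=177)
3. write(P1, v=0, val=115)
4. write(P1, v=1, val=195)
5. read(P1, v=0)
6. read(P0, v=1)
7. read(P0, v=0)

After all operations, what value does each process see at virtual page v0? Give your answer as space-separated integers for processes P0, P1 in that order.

Answer: 10 115

Derivation:
Op 1: fork(P0) -> P1. 2 ppages; refcounts: pp0:2 pp1:2
Op 2: write(P1, v0, 177). refcount(pp0)=2>1 -> COPY to pp2. 3 ppages; refcounts: pp0:1 pp1:2 pp2:1
Op 3: write(P1, v0, 115). refcount(pp2)=1 -> write in place. 3 ppages; refcounts: pp0:1 pp1:2 pp2:1
Op 4: write(P1, v1, 195). refcount(pp1)=2>1 -> COPY to pp3. 4 ppages; refcounts: pp0:1 pp1:1 pp2:1 pp3:1
Op 5: read(P1, v0) -> 115. No state change.
Op 6: read(P0, v1) -> 32. No state change.
Op 7: read(P0, v0) -> 10. No state change.
P0: v0 -> pp0 = 10
P1: v0 -> pp2 = 115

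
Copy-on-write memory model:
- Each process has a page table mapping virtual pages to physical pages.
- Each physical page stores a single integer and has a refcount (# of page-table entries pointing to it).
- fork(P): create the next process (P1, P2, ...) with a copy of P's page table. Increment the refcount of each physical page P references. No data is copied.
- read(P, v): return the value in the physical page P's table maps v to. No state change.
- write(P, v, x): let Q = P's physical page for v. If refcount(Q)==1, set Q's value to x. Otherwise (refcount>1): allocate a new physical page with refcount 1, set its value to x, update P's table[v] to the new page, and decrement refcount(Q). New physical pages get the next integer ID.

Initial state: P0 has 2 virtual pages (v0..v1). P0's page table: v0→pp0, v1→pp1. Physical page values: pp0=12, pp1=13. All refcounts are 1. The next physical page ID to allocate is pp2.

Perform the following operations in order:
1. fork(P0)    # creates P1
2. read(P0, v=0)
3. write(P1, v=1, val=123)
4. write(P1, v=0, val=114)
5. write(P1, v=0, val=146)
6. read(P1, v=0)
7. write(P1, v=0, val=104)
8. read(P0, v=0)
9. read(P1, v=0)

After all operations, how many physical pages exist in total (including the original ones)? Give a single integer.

Op 1: fork(P0) -> P1. 2 ppages; refcounts: pp0:2 pp1:2
Op 2: read(P0, v0) -> 12. No state change.
Op 3: write(P1, v1, 123). refcount(pp1)=2>1 -> COPY to pp2. 3 ppages; refcounts: pp0:2 pp1:1 pp2:1
Op 4: write(P1, v0, 114). refcount(pp0)=2>1 -> COPY to pp3. 4 ppages; refcounts: pp0:1 pp1:1 pp2:1 pp3:1
Op 5: write(P1, v0, 146). refcount(pp3)=1 -> write in place. 4 ppages; refcounts: pp0:1 pp1:1 pp2:1 pp3:1
Op 6: read(P1, v0) -> 146. No state change.
Op 7: write(P1, v0, 104). refcount(pp3)=1 -> write in place. 4 ppages; refcounts: pp0:1 pp1:1 pp2:1 pp3:1
Op 8: read(P0, v0) -> 12. No state change.
Op 9: read(P1, v0) -> 104. No state change.

Answer: 4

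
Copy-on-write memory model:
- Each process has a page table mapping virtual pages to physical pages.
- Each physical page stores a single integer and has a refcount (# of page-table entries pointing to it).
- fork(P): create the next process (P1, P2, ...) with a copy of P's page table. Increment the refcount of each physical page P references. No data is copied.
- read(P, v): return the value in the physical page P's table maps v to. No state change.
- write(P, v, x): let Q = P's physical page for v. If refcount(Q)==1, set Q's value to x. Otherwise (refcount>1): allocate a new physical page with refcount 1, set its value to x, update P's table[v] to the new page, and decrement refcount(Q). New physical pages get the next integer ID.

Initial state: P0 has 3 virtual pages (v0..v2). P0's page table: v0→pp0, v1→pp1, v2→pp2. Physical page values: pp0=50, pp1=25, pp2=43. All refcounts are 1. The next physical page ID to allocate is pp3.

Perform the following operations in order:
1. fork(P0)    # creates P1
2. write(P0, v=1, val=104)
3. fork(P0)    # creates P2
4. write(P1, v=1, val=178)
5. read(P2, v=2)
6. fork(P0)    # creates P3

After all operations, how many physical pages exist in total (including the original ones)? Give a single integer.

Answer: 4

Derivation:
Op 1: fork(P0) -> P1. 3 ppages; refcounts: pp0:2 pp1:2 pp2:2
Op 2: write(P0, v1, 104). refcount(pp1)=2>1 -> COPY to pp3. 4 ppages; refcounts: pp0:2 pp1:1 pp2:2 pp3:1
Op 3: fork(P0) -> P2. 4 ppages; refcounts: pp0:3 pp1:1 pp2:3 pp3:2
Op 4: write(P1, v1, 178). refcount(pp1)=1 -> write in place. 4 ppages; refcounts: pp0:3 pp1:1 pp2:3 pp3:2
Op 5: read(P2, v2) -> 43. No state change.
Op 6: fork(P0) -> P3. 4 ppages; refcounts: pp0:4 pp1:1 pp2:4 pp3:3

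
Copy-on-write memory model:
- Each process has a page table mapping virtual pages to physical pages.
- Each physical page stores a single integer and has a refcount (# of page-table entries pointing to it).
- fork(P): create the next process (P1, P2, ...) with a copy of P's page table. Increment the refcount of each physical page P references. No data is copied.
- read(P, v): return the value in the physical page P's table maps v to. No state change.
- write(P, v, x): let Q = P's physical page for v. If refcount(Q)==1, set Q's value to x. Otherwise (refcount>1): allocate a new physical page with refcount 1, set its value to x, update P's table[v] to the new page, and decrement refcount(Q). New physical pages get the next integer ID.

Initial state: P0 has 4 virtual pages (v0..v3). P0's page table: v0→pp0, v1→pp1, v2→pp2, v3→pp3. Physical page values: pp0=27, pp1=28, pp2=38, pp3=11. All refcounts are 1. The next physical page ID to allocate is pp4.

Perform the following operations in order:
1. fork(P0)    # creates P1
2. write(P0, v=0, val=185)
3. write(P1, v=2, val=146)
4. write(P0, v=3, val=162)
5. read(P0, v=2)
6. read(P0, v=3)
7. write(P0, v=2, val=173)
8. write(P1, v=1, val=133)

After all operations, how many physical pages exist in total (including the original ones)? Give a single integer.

Answer: 8

Derivation:
Op 1: fork(P0) -> P1. 4 ppages; refcounts: pp0:2 pp1:2 pp2:2 pp3:2
Op 2: write(P0, v0, 185). refcount(pp0)=2>1 -> COPY to pp4. 5 ppages; refcounts: pp0:1 pp1:2 pp2:2 pp3:2 pp4:1
Op 3: write(P1, v2, 146). refcount(pp2)=2>1 -> COPY to pp5. 6 ppages; refcounts: pp0:1 pp1:2 pp2:1 pp3:2 pp4:1 pp5:1
Op 4: write(P0, v3, 162). refcount(pp3)=2>1 -> COPY to pp6. 7 ppages; refcounts: pp0:1 pp1:2 pp2:1 pp3:1 pp4:1 pp5:1 pp6:1
Op 5: read(P0, v2) -> 38. No state change.
Op 6: read(P0, v3) -> 162. No state change.
Op 7: write(P0, v2, 173). refcount(pp2)=1 -> write in place. 7 ppages; refcounts: pp0:1 pp1:2 pp2:1 pp3:1 pp4:1 pp5:1 pp6:1
Op 8: write(P1, v1, 133). refcount(pp1)=2>1 -> COPY to pp7. 8 ppages; refcounts: pp0:1 pp1:1 pp2:1 pp3:1 pp4:1 pp5:1 pp6:1 pp7:1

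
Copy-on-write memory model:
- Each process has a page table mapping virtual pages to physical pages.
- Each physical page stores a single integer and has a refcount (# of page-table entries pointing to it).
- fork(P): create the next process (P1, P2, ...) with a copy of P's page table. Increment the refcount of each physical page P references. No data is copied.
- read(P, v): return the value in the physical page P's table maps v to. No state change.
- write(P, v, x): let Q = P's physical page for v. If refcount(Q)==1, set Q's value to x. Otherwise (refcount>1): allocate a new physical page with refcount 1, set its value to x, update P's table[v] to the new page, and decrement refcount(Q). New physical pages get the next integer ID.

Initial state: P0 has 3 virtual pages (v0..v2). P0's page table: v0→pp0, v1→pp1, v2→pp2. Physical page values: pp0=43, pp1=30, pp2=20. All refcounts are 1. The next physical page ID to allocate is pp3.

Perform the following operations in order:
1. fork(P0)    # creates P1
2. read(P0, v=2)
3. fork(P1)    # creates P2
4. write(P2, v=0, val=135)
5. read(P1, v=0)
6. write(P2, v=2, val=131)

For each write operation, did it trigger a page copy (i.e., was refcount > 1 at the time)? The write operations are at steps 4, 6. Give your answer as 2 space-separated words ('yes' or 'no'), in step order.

Op 1: fork(P0) -> P1. 3 ppages; refcounts: pp0:2 pp1:2 pp2:2
Op 2: read(P0, v2) -> 20. No state change.
Op 3: fork(P1) -> P2. 3 ppages; refcounts: pp0:3 pp1:3 pp2:3
Op 4: write(P2, v0, 135). refcount(pp0)=3>1 -> COPY to pp3. 4 ppages; refcounts: pp0:2 pp1:3 pp2:3 pp3:1
Op 5: read(P1, v0) -> 43. No state change.
Op 6: write(P2, v2, 131). refcount(pp2)=3>1 -> COPY to pp4. 5 ppages; refcounts: pp0:2 pp1:3 pp2:2 pp3:1 pp4:1

yes yes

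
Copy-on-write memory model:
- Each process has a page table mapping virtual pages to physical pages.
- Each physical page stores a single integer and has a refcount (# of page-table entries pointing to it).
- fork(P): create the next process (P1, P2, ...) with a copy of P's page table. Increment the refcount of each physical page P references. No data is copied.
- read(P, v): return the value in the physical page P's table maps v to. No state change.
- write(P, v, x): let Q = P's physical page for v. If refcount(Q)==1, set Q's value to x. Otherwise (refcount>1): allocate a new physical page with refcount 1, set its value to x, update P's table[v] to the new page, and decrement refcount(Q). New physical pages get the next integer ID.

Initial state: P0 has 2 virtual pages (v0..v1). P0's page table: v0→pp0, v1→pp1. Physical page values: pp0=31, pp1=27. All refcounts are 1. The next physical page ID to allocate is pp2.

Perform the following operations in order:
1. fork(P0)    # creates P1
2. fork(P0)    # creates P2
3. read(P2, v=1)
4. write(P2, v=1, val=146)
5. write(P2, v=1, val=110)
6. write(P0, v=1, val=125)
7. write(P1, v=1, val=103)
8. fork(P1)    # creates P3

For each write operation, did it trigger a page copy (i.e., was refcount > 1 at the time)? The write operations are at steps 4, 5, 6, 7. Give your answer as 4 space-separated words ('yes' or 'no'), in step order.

Op 1: fork(P0) -> P1. 2 ppages; refcounts: pp0:2 pp1:2
Op 2: fork(P0) -> P2. 2 ppages; refcounts: pp0:3 pp1:3
Op 3: read(P2, v1) -> 27. No state change.
Op 4: write(P2, v1, 146). refcount(pp1)=3>1 -> COPY to pp2. 3 ppages; refcounts: pp0:3 pp1:2 pp2:1
Op 5: write(P2, v1, 110). refcount(pp2)=1 -> write in place. 3 ppages; refcounts: pp0:3 pp1:2 pp2:1
Op 6: write(P0, v1, 125). refcount(pp1)=2>1 -> COPY to pp3. 4 ppages; refcounts: pp0:3 pp1:1 pp2:1 pp3:1
Op 7: write(P1, v1, 103). refcount(pp1)=1 -> write in place. 4 ppages; refcounts: pp0:3 pp1:1 pp2:1 pp3:1
Op 8: fork(P1) -> P3. 4 ppages; refcounts: pp0:4 pp1:2 pp2:1 pp3:1

yes no yes no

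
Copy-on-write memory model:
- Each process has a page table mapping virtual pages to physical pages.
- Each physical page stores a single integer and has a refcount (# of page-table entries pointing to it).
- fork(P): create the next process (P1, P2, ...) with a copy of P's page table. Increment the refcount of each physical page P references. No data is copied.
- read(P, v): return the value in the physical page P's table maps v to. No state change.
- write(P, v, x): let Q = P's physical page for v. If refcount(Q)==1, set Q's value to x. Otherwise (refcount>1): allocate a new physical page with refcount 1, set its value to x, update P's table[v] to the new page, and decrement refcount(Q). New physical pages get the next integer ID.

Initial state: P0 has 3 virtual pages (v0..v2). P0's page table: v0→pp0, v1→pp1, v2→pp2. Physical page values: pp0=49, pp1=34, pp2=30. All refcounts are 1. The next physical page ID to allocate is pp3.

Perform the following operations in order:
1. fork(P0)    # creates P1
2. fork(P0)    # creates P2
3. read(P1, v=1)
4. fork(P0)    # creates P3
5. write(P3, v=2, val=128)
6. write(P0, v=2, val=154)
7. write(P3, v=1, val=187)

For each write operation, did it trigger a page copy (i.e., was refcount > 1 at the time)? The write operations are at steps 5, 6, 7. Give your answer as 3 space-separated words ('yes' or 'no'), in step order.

Op 1: fork(P0) -> P1. 3 ppages; refcounts: pp0:2 pp1:2 pp2:2
Op 2: fork(P0) -> P2. 3 ppages; refcounts: pp0:3 pp1:3 pp2:3
Op 3: read(P1, v1) -> 34. No state change.
Op 4: fork(P0) -> P3. 3 ppages; refcounts: pp0:4 pp1:4 pp2:4
Op 5: write(P3, v2, 128). refcount(pp2)=4>1 -> COPY to pp3. 4 ppages; refcounts: pp0:4 pp1:4 pp2:3 pp3:1
Op 6: write(P0, v2, 154). refcount(pp2)=3>1 -> COPY to pp4. 5 ppages; refcounts: pp0:4 pp1:4 pp2:2 pp3:1 pp4:1
Op 7: write(P3, v1, 187). refcount(pp1)=4>1 -> COPY to pp5. 6 ppages; refcounts: pp0:4 pp1:3 pp2:2 pp3:1 pp4:1 pp5:1

yes yes yes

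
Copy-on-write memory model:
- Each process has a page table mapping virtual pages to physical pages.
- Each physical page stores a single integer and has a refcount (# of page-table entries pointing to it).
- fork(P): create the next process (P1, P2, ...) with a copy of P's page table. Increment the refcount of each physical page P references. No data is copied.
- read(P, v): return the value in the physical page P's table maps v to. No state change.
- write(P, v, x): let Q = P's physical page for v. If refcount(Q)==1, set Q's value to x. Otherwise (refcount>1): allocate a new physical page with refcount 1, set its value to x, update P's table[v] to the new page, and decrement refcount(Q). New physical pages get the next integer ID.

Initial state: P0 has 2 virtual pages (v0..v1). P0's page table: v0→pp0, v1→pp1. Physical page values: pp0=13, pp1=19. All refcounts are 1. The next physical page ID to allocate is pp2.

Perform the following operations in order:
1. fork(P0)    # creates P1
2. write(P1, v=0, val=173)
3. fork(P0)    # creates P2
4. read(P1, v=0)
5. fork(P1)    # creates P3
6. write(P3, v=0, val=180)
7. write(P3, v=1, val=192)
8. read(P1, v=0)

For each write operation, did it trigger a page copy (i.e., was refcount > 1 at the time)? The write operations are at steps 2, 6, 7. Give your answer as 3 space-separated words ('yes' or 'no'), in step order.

Op 1: fork(P0) -> P1. 2 ppages; refcounts: pp0:2 pp1:2
Op 2: write(P1, v0, 173). refcount(pp0)=2>1 -> COPY to pp2. 3 ppages; refcounts: pp0:1 pp1:2 pp2:1
Op 3: fork(P0) -> P2. 3 ppages; refcounts: pp0:2 pp1:3 pp2:1
Op 4: read(P1, v0) -> 173. No state change.
Op 5: fork(P1) -> P3. 3 ppages; refcounts: pp0:2 pp1:4 pp2:2
Op 6: write(P3, v0, 180). refcount(pp2)=2>1 -> COPY to pp3. 4 ppages; refcounts: pp0:2 pp1:4 pp2:1 pp3:1
Op 7: write(P3, v1, 192). refcount(pp1)=4>1 -> COPY to pp4. 5 ppages; refcounts: pp0:2 pp1:3 pp2:1 pp3:1 pp4:1
Op 8: read(P1, v0) -> 173. No state change.

yes yes yes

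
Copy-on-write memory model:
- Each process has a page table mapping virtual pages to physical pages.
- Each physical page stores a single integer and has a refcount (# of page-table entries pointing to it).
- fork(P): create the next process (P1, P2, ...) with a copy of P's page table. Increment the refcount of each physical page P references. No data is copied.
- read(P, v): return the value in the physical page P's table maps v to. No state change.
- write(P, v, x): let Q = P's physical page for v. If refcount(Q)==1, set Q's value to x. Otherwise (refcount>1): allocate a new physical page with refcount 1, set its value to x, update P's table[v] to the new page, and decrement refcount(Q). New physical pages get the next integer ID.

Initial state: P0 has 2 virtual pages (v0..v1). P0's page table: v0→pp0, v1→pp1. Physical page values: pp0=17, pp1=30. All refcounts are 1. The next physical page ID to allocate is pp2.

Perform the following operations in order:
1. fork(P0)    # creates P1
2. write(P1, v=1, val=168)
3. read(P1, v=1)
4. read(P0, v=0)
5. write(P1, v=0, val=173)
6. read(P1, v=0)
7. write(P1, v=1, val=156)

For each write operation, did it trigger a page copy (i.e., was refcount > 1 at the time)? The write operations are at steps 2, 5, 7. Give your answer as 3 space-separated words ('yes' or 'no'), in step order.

Op 1: fork(P0) -> P1. 2 ppages; refcounts: pp0:2 pp1:2
Op 2: write(P1, v1, 168). refcount(pp1)=2>1 -> COPY to pp2. 3 ppages; refcounts: pp0:2 pp1:1 pp2:1
Op 3: read(P1, v1) -> 168. No state change.
Op 4: read(P0, v0) -> 17. No state change.
Op 5: write(P1, v0, 173). refcount(pp0)=2>1 -> COPY to pp3. 4 ppages; refcounts: pp0:1 pp1:1 pp2:1 pp3:1
Op 6: read(P1, v0) -> 173. No state change.
Op 7: write(P1, v1, 156). refcount(pp2)=1 -> write in place. 4 ppages; refcounts: pp0:1 pp1:1 pp2:1 pp3:1

yes yes no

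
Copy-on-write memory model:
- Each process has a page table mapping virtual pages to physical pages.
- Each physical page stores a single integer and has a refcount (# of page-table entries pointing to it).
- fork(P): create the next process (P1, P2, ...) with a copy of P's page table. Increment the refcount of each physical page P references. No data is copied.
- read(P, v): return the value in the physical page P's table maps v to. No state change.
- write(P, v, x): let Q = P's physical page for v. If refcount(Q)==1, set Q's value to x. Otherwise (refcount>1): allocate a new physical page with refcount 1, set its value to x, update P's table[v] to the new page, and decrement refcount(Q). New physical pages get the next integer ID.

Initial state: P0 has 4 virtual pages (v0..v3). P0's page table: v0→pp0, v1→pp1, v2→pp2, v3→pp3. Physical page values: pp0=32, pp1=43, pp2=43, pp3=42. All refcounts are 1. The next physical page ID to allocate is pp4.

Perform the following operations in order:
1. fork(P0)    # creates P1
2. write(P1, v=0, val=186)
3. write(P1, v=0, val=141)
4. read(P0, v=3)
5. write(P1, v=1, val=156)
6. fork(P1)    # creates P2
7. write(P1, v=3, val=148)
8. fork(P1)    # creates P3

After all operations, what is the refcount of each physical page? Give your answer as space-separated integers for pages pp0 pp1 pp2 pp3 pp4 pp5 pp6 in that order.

Answer: 1 1 4 2 3 3 2

Derivation:
Op 1: fork(P0) -> P1. 4 ppages; refcounts: pp0:2 pp1:2 pp2:2 pp3:2
Op 2: write(P1, v0, 186). refcount(pp0)=2>1 -> COPY to pp4. 5 ppages; refcounts: pp0:1 pp1:2 pp2:2 pp3:2 pp4:1
Op 3: write(P1, v0, 141). refcount(pp4)=1 -> write in place. 5 ppages; refcounts: pp0:1 pp1:2 pp2:2 pp3:2 pp4:1
Op 4: read(P0, v3) -> 42. No state change.
Op 5: write(P1, v1, 156). refcount(pp1)=2>1 -> COPY to pp5. 6 ppages; refcounts: pp0:1 pp1:1 pp2:2 pp3:2 pp4:1 pp5:1
Op 6: fork(P1) -> P2. 6 ppages; refcounts: pp0:1 pp1:1 pp2:3 pp3:3 pp4:2 pp5:2
Op 7: write(P1, v3, 148). refcount(pp3)=3>1 -> COPY to pp6. 7 ppages; refcounts: pp0:1 pp1:1 pp2:3 pp3:2 pp4:2 pp5:2 pp6:1
Op 8: fork(P1) -> P3. 7 ppages; refcounts: pp0:1 pp1:1 pp2:4 pp3:2 pp4:3 pp5:3 pp6:2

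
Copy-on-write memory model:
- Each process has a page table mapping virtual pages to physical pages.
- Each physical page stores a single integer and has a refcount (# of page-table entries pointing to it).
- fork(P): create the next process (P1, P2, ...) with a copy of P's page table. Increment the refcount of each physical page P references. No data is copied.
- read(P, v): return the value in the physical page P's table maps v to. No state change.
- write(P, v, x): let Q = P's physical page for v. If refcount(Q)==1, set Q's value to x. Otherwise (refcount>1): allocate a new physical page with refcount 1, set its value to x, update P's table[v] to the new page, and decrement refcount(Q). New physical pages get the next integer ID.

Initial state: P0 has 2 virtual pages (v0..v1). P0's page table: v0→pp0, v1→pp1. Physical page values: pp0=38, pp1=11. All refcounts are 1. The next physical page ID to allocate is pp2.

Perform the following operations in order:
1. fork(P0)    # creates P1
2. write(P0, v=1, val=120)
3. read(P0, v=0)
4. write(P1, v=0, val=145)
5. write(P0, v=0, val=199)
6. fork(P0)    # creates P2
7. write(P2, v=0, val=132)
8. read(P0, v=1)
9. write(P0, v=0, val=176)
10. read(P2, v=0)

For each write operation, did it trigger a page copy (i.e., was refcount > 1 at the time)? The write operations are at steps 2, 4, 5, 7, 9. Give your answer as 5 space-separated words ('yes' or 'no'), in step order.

Op 1: fork(P0) -> P1. 2 ppages; refcounts: pp0:2 pp1:2
Op 2: write(P0, v1, 120). refcount(pp1)=2>1 -> COPY to pp2. 3 ppages; refcounts: pp0:2 pp1:1 pp2:1
Op 3: read(P0, v0) -> 38. No state change.
Op 4: write(P1, v0, 145). refcount(pp0)=2>1 -> COPY to pp3. 4 ppages; refcounts: pp0:1 pp1:1 pp2:1 pp3:1
Op 5: write(P0, v0, 199). refcount(pp0)=1 -> write in place. 4 ppages; refcounts: pp0:1 pp1:1 pp2:1 pp3:1
Op 6: fork(P0) -> P2. 4 ppages; refcounts: pp0:2 pp1:1 pp2:2 pp3:1
Op 7: write(P2, v0, 132). refcount(pp0)=2>1 -> COPY to pp4. 5 ppages; refcounts: pp0:1 pp1:1 pp2:2 pp3:1 pp4:1
Op 8: read(P0, v1) -> 120. No state change.
Op 9: write(P0, v0, 176). refcount(pp0)=1 -> write in place. 5 ppages; refcounts: pp0:1 pp1:1 pp2:2 pp3:1 pp4:1
Op 10: read(P2, v0) -> 132. No state change.

yes yes no yes no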